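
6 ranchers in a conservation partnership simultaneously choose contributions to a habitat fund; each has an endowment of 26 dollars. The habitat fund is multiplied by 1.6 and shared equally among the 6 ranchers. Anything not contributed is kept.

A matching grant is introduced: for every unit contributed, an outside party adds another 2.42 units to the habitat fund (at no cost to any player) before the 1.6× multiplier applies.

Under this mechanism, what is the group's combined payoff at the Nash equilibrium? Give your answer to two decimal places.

156.00 dollars

Even with the mechanism, each unit contributed returns only 1.6 × 3.42 / 6 = 0.9120 per unit of net cost, so contributing nothing is still dominant.
Everyone keeps their endowment and the group total is 6 × 26 = 156.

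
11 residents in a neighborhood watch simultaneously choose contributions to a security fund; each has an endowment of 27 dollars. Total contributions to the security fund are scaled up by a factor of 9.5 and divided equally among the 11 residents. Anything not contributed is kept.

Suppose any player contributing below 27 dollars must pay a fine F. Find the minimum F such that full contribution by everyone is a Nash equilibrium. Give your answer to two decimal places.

3.68 dollars

Given the others contribute fully, the best deviation is to contribute 0 (any partial contribution still incurs the fine and gives up units whose private return 0.8636 is below 1).
Deviating from 27 to 0 saves 27 dollars but forfeits the deviator's share of the drop in the security fund: 9.5/11 × 27 = 23.32.
So the deviation gain is 27 − 23.32 = 3.68, and the fine must be at least 3.68 dollars to wipe it out.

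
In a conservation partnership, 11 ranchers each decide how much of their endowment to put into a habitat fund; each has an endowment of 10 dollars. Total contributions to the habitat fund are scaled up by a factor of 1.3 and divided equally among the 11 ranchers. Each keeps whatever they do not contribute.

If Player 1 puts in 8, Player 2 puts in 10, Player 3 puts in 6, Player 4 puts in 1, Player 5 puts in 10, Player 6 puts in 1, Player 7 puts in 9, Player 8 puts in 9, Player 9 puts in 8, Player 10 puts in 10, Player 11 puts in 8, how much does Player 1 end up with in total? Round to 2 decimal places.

11.45 dollars

Total contributed: 8 + 10 + 6 + 1 + 10 + 1 + 9 + 9 + 8 + 10 + 8 = 80.
Each receives 1.3 × 80 / 11 = 9.45 from the habitat fund.
Player 1 keeps 10 − 8 = 2, so Player 1's payoff is 2 + 9.45 = 11.45.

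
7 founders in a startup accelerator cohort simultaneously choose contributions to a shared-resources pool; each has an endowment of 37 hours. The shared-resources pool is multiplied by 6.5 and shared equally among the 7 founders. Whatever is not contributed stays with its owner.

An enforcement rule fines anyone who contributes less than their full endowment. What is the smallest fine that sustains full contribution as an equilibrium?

2.64 hours

Given the others contribute fully, the best deviation is to contribute 0 (any partial contribution still incurs the fine and gives up units whose private return 0.9286 is below 1).
Deviating from 37 to 0 saves 37 hours but forfeits the deviator's share of the drop in the shared-resources pool: 6.5/7 × 37 = 34.36.
So the deviation gain is 37 − 34.36 = 2.64, and the fine must be at least 2.64 hours to wipe it out.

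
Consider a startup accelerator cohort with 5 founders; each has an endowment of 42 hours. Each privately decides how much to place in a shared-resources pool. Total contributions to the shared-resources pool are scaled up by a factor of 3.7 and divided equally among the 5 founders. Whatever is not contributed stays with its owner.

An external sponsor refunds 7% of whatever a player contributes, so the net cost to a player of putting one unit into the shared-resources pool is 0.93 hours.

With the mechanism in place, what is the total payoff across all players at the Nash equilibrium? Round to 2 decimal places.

210.00 hours

With the mechanism, a contributed unit returns (3.7/5) / 0.93 = 0.7957 per unit of net cost — still below 1 — so contributing 0 remains dominant for every player.
At the Nash equilibrium no one contributes; group total payoff = 5 × 42 = 210.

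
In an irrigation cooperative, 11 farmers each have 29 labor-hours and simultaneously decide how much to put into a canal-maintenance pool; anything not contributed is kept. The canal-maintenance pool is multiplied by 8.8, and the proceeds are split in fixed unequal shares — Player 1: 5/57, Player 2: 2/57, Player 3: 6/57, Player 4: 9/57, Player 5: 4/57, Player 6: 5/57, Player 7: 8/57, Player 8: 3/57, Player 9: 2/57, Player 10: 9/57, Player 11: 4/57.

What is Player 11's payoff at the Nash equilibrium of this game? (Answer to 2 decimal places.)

A player with share s gets back 8.8·s per unit contributed, so full contribution is dominant for anyone with s > 1/8.8 = 0.1136 and zero contribution is dominant for anyone below.
Player 4, Player 7 and Player 10 clear that bar, contributing 29 each; the remaining 8 contribute 0. Total contributed: 87.
Player 11 keeps 29 and receives 8.8 × 87 × 4/57 = 53.73 from the canal-maintenance pool, for a payoff of 82.73.

82.73 labor-hours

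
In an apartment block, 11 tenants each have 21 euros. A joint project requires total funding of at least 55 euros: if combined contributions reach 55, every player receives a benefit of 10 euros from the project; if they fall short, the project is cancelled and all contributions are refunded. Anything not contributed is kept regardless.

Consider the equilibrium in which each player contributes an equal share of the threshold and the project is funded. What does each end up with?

Equal share of the threshold: 55/11 = 5.
At this profile no one gains by cutting their contribution: any cut drops the total below 55, the project is cancelled, contributions are refunded, and the deviator ends with 21, which is less than 21 − 5 + 10 = 26. Contributing more than 5 just wastes the excess. So contributing exactly 5 is a best response.
Each player's payoff: 21 − 5 + 10 = 26.

26 euros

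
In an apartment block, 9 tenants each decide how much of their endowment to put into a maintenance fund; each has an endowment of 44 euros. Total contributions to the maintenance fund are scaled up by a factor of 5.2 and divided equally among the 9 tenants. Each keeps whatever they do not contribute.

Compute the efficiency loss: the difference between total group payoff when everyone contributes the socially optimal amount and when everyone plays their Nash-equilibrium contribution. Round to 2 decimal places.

Each contributed unit returns 5.2/9 = 0.5778 to its contributor — below 1 — so contributing 0 is dominant for every player. At the Nash equilibrium everyone keeps their 44, and the group total is 9 × 44 = 396.
Each contributed unit returns 5.200 to the group as a whole (0.5778 to each of 9 players), which exceeds 1, so the social optimum is full contribution: group total = 5.200 × 396 = 2059.20.
Efficiency loss = 2059.20 − 396 = 1663.20.

1663.20 euros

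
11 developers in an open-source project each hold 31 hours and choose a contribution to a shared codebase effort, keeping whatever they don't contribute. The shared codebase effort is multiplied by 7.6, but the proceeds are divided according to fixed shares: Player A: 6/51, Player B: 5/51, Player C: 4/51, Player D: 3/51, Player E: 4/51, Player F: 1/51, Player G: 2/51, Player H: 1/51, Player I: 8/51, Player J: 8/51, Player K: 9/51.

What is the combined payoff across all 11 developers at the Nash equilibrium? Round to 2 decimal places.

For player j, contributing a unit is worthwhile iff 7.6 × (j's share) ≥ 1, i.e. iff j's share is at least 0.1316.
The shares above 0.1316 belong to Player I, Player J and Player K, contributing 31 each; the remaining 8 contribute 0. Total contributed: 93.
The shared codebase effort pays out 7.6 × 93 = 706.80 in total (split across the unequal shares, but the aggregate is all that matters for the group sum).
The 8 free-riders keep 31 each, adding 248. Group total = 248 + 706.80 = 954.80.

954.80 hours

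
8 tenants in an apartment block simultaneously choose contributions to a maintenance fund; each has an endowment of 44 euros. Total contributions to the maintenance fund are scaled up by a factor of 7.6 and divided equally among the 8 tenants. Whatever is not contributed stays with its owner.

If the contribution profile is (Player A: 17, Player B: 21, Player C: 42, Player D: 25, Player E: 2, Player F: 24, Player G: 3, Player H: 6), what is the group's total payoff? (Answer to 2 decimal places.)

Total contributed: 17 + 21 + 42 + 25 + 2 + 24 + 3 + 6 = 140; total kept: 8 × 44 − 140 = 212.
The maintenance fund pays out 7.6 × 140 = 1064.00 in aggregate.
Group total = 212 + 1064.00 = 1276.00.

1276.00 euros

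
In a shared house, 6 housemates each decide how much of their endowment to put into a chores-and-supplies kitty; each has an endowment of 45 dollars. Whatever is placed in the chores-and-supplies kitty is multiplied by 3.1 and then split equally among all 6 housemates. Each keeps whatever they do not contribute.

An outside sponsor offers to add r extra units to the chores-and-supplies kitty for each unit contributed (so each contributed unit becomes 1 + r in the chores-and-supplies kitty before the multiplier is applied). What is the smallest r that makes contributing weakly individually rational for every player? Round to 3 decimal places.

With matching at rate r, one contributed unit becomes (1 + r) in the chores-and-supplies kitty and returns 3.1 × (1 + r) / 6 to the contributor.
Setting this equal to 1: 1 + r = 6/3.1 = 1.9355.
So the minimum matching rate is r = 1.9355 − 1 = 0.935.

0.935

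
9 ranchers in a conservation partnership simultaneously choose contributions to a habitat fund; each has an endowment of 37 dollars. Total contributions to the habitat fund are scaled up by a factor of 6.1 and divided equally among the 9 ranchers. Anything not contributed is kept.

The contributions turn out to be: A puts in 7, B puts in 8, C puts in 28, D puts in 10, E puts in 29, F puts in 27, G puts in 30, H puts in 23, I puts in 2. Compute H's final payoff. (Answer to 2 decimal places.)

Total contributed: 7 + 8 + 28 + 10 + 29 + 27 + 30 + 23 + 2 = 164.
Each receives 6.1 × 164 / 9 = 111.16 from the habitat fund.
H keeps 37 − 23 = 14, so H's payoff is 14 + 111.16 = 125.16.

125.16 dollars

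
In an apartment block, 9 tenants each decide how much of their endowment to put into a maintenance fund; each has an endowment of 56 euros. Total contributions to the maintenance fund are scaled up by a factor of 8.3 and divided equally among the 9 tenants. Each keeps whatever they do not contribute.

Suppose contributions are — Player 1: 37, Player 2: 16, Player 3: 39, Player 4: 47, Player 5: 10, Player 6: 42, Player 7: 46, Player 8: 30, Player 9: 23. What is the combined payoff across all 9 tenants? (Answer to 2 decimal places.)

Total contributed: 37 + 16 + 39 + 47 + 10 + 42 + 46 + 30 + 23 = 290; total kept: 9 × 56 − 290 = 214.
The maintenance fund pays out 8.3 × 290 = 2407.00 in aggregate.
Group total = 214 + 2407.00 = 2621.00.

2621.00 euros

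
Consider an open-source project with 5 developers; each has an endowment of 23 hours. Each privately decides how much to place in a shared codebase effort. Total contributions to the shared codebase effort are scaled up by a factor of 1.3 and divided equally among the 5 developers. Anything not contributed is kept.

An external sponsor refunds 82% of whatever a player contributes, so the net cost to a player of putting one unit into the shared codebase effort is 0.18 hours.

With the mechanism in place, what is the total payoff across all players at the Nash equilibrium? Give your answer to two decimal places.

The effective private return per unit is now (1.3/5) / 0.18 = 1.4444 > 1, so every player's dominant strategy flips to full contribution.
So the Nash equilibrium is full contribution by all 5; the group earns 5 × (23 × 0.82 + 1.3 × 23) = 243.80.

243.80 hours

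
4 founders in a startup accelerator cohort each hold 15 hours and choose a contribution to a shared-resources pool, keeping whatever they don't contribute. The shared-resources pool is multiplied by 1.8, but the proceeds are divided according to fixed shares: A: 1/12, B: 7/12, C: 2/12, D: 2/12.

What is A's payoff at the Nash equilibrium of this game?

17.25 hours

Each unit j contributes comes back to j as 1.8 × (j's share), so j prefers to contribute only if that share exceeds 1/1.8 = 0.5556; otherwise keeping the unit dominates.
B alone (share 7/12) is above the threshold, contributing 15; the remaining 3 contribute 0. Total contributed: 15.
A keeps 15 and receives 1.8 × 15 × 1/12 = 2.25 from the shared-resources pool, for a payoff of 17.25.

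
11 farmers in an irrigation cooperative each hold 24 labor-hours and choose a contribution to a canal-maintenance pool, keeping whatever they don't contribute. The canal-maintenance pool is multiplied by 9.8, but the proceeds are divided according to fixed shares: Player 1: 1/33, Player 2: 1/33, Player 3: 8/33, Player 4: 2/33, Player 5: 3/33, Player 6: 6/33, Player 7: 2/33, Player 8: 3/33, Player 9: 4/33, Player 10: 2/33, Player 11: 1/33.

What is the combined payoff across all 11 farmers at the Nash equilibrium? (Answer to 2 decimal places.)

Each unit j contributes comes back to j as 9.8 × (j's share), so j prefers to contribute only if that share exceeds 1/9.8 = 0.1020; otherwise keeping the unit dominates.
Player 3, Player 6 and Player 9 clear that bar, contributing 24 each; the remaining 8 contribute 0. Total contributed: 72.
The canal-maintenance pool pays out 9.8 × 72 = 705.60 in total (split across the unequal shares, but the aggregate is all that matters for the group sum).
The 8 free-riders keep 24 each, adding 192. Group total = 192 + 705.60 = 897.60.

897.60 labor-hours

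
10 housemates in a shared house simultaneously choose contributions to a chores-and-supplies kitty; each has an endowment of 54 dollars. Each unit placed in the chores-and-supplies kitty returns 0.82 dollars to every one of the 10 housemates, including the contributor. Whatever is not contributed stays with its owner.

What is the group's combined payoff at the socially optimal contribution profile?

4428.00 dollars

Each contributed unit returns 8.200 to the group as a whole (0.82 to each of 10 players), which exceeds 1, so the social optimum is full contribution: group total = 8.200 × 540 = 4428.00.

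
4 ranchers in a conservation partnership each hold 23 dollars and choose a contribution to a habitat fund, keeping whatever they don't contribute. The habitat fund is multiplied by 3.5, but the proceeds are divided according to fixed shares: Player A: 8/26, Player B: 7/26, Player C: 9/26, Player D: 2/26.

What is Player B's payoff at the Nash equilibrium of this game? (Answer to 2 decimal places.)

66.35 dollars

Player j's private return per contributed unit is 3.5 × (j's share). Contributing is weakly dominant for j when that share is at least 1/3.5 = 0.2857, and contributing 0 is dominant otherwise.
Player A and Player C are above the threshold, contributing 23 each; the remaining 2 contribute 0. Total contributed: 46.
Player B keeps 23 and receives 3.5 × 46 × 7/26 = 43.35 from the habitat fund, for a payoff of 66.35.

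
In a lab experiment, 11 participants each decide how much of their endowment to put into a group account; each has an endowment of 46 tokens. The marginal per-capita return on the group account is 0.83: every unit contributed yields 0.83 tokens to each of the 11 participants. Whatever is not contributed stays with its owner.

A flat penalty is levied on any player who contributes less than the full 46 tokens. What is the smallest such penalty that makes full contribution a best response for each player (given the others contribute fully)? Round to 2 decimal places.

7.82 tokens

Given the others contribute fully, the best deviation is to contribute 0 (any partial contribution still incurs the fine and gives up units whose private return 0.83 is below 1).
Deviating from 46 to 0 saves 46 tokens but forfeits the deviator's share of the drop in the group account: 0.83 × 46 = 38.18.
So the deviation gain is 46 − 38.18 = 7.82, and the fine must be at least 7.82 tokens to wipe it out.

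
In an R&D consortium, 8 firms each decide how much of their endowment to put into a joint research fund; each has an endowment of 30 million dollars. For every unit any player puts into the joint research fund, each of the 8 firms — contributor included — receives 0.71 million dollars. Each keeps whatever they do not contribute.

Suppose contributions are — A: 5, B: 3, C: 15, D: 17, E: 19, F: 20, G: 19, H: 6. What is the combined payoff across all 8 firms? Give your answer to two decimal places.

726.72 million dollars

Total contributed: 5 + 3 + 15 + 17 + 19 + 20 + 19 + 6 = 104; total kept: 8 × 30 − 104 = 136.
The joint research fund pays out 0.71 × 8 × 104 = 590.72 in aggregate.
Group total = 136 + 590.72 = 726.72.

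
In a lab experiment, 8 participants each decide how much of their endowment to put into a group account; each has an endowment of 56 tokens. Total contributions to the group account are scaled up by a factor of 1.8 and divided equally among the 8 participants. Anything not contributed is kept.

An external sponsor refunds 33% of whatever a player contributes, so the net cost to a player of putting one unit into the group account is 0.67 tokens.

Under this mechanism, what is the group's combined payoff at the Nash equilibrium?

448.00 tokens

The effective private return is (1.8/8) / 0.67 = 0.3358, which is still under 1, so the mechanism doesn't change anyone's dominant strategy: zero contribution.
Everyone keeps their endowment and the group total is 8 × 56 = 448.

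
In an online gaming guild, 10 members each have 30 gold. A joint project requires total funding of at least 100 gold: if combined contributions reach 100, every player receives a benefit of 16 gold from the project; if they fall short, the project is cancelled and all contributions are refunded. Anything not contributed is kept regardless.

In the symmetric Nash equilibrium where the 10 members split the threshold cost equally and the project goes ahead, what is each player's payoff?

Equal share of the threshold: 100/10 = 10.
At this profile no one gains by cutting their contribution: any cut drops the total below 100, the project is cancelled, contributions are refunded, and the deviator ends with 30, which is less than 30 − 10 + 16 = 36. Contributing more than 10 just wastes the excess. So contributing exactly 10 is a best response.
Each player's payoff: 30 − 10 + 16 = 36.

36 gold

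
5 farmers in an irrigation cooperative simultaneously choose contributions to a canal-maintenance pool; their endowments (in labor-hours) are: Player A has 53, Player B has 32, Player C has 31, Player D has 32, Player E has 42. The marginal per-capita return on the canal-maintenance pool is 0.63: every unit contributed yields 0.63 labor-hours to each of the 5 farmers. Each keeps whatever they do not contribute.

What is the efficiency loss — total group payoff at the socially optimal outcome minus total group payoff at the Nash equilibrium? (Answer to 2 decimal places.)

The private return per contributed unit is 0.63 < 1 for everyone, so the Nash equilibrium is zero contribution and the group total is Σ E_j = 53 + 32 + 31 + 32 + 42 = 190.
Each contributed unit returns 3.150 to the group, so the social optimum is full contribution by everyone: group total = 3.150 × 190 = 598.50.
Efficiency loss = (3.150 − 1) × 190 = 408.50.

408.50 labor-hours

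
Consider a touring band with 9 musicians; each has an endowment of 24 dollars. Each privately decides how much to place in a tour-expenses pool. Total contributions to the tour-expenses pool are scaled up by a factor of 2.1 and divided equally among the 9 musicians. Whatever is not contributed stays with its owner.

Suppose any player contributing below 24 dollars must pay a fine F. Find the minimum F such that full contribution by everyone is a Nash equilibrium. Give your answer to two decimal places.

18.40 dollars

Given the others contribute fully, the best deviation is to contribute 0 (any partial contribution still incurs the fine and gives up units whose private return 0.2333 is below 1).
Deviating from 24 to 0 saves 24 dollars but forfeits the deviator's share of the drop in the tour-expenses pool: 2.1/9 × 24 = 5.60.
So the deviation gain is 24 − 5.60 = 18.40, and the fine must be at least 18.40 dollars to wipe it out.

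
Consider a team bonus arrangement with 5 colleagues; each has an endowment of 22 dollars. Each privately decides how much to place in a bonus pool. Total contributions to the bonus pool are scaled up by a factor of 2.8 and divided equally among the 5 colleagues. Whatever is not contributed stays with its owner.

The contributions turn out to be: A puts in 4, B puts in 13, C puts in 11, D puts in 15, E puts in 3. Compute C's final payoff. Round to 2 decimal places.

36.76 dollars

Total contributed: 4 + 13 + 11 + 15 + 3 = 46.
Each receives 2.8 × 46 / 5 = 25.76 from the bonus pool.
C keeps 22 − 11 = 11, so C's payoff is 11 + 25.76 = 36.76.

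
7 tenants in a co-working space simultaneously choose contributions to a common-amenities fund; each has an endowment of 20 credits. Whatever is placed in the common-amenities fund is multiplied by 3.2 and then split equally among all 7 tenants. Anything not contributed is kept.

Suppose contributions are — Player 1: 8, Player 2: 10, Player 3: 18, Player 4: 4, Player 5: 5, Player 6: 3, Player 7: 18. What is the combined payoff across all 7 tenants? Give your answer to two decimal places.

Total contributed: 8 + 10 + 18 + 4 + 5 + 3 + 18 = 66; total kept: 7 × 20 − 66 = 74.
The common-amenities fund pays out 3.2 × 66 = 211.20 in aggregate.
Group total = 74 + 211.20 = 285.20.

285.20 credits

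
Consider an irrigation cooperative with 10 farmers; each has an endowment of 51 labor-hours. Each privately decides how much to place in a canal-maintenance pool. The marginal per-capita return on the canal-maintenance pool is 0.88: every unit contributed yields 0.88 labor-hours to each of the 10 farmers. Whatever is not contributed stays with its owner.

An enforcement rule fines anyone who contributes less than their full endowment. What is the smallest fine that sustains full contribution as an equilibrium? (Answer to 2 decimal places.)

6.12 labor-hours

Given the others contribute fully, the best deviation is to contribute 0 (any partial contribution still incurs the fine and gives up units whose private return 0.88 is below 1).
Deviating from 51 to 0 saves 51 labor-hours but forfeits the deviator's share of the drop in the canal-maintenance pool: 0.88 × 51 = 44.88.
So the deviation gain is 51 − 44.88 = 6.12, and the fine must be at least 6.12 labor-hours to wipe it out.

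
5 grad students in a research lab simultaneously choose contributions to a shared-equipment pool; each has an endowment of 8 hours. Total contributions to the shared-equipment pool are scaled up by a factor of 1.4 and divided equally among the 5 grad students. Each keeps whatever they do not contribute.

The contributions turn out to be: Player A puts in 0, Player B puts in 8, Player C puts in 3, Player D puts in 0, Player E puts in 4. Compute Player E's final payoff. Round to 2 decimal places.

8.20 hours

Total contributed: 0 + 8 + 3 + 0 + 4 = 15.
Each receives 1.4 × 15 / 5 = 4.20 from the shared-equipment pool.
Player E keeps 8 − 4 = 4, so Player E's payoff is 4 + 4.20 = 8.20.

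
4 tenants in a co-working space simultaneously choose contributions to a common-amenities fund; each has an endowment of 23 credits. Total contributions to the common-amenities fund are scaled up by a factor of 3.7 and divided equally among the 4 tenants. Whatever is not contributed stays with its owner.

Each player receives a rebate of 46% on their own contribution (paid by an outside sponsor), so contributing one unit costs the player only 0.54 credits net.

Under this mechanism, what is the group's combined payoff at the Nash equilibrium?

382.72 credits

The effective private return per unit is now (3.7/4) / 0.54 = 1.7130 > 1, so every player's dominant strategy flips to full contribution.
At the Nash equilibrium everyone contributes 23. Group total payoff = 4 × (23 × 0.46 + 3.7 × 23) = 382.72.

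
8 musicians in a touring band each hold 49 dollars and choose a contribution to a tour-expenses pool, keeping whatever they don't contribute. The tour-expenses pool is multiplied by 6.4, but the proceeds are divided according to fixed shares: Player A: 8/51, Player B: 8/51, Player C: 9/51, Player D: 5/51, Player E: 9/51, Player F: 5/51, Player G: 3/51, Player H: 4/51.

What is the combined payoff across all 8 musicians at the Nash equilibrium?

1450.40 dollars

Each unit j contributes comes back to j as 6.4 × (j's share), so j prefers to contribute only if that share exceeds 1/6.4 = 0.1563; otherwise keeping the unit dominates.
Player A, Player B, Player C and Player E clear that bar, contributing 49 each; the remaining 4 contribute 0. Total contributed: 196.
The tour-expenses pool pays out 6.4 × 196 = 1254.40 in total (split across the unequal shares, but the aggregate is all that matters for the group sum).
The 4 free-riders keep 49 each, adding 196. Group total = 196 + 1254.40 = 1450.40.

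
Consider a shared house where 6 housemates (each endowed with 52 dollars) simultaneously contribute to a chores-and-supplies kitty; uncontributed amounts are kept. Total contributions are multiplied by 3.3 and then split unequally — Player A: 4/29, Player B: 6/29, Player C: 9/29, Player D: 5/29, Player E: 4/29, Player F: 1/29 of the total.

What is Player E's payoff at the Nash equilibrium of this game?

75.67 dollars

A player with share s gets back 3.3·s per unit contributed, so full contribution is dominant for anyone with s > 1/3.3 = 0.3030 and zero contribution is dominant for anyone below.
The only share above 0.3030 is Player C's 9/29, contributing 52; the remaining 5 contribute 0. Total contributed: 52.
Player E keeps 52 and receives 3.3 × 52 × 4/29 = 23.67 from the chores-and-supplies kitty, for a payoff of 75.67.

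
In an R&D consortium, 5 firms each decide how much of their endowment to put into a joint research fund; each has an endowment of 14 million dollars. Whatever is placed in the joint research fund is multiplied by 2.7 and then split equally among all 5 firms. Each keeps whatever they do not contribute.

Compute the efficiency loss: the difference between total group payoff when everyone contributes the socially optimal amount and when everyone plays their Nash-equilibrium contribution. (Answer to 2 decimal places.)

Each contributed unit returns 2.7/5 = 0.5400 to its contributor — below 1 — so contributing 0 is dominant for every player. At the Nash equilibrium everyone keeps their 14, and the group total is 5 × 14 = 70.
Each contributed unit returns 2.700 to the group as a whole (0.5400 to each of 5 players), which exceeds 1, so the social optimum is full contribution: group total = 2.700 × 70 = 189.00.
Efficiency loss = 189.00 − 70 = 119.00.

119.00 million dollars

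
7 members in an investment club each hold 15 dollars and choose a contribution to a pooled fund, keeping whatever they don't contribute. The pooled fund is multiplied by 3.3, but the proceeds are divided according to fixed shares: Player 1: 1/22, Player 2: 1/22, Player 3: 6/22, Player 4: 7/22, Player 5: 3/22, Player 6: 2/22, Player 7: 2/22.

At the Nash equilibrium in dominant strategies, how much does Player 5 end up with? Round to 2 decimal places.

21.75 dollars

A player with share s gets back 3.3·s per unit contributed, so full contribution is dominant for anyone with s > 1/3.3 = 0.3030 and zero contribution is dominant for anyone below.
Only Player 4 (7/22) clears that bar, contributing 15; the remaining 6 contribute 0. Total contributed: 15.
Player 5 keeps 15 and receives 3.3 × 15 × 3/22 = 6.75 from the pooled fund, for a payoff of 21.75.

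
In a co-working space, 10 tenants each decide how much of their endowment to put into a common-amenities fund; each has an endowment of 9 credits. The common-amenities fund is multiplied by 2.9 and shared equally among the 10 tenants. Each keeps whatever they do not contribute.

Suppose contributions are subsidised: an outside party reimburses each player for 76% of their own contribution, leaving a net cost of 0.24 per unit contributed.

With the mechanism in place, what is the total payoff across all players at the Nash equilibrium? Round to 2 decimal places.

329.40 credits

Under the mechanism each unit contributed yields (2.9/10) / 0.24 = 1.2083 back to its contributor per unit of net cost, which exceeds 1, making full contribution the dominant choice for everyone.
So the Nash equilibrium is full contribution by all 10; the group earns 10 × (9 × 0.76 + 2.9 × 9) = 329.40.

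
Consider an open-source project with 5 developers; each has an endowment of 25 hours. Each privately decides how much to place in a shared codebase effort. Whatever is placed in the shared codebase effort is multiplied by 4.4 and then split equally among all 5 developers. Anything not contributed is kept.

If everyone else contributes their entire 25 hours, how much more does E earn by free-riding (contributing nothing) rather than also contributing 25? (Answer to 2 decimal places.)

3.00 hours

Switching from a contribution of 25 to 0 lets E keep an extra 25 hours, but lowers the shared codebase effort by 25, which costs E their own share of that drop: 4.4/5 × 25 = 22.00.
Net gain = 25 − 22.00 = 3.00. The private return per contributed unit (0.8800) is below 1, so free-riding is indeed the best response regardless of what the others do.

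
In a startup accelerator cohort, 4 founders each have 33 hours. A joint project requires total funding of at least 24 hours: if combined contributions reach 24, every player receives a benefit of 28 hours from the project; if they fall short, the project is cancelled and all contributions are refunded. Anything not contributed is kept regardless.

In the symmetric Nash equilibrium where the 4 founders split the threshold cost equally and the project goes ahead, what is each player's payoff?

Equal share of the threshold: 24/4 = 6.
At this profile no one gains by cutting their contribution: any cut drops the total below 24, the project is cancelled, contributions are refunded, and the deviator ends with 33, which is less than 33 − 6 + 28 = 55. Contributing more than 6 just wastes the excess. So contributing exactly 6 is a best response.
Each player's payoff: 33 − 6 + 28 = 55.

55 hours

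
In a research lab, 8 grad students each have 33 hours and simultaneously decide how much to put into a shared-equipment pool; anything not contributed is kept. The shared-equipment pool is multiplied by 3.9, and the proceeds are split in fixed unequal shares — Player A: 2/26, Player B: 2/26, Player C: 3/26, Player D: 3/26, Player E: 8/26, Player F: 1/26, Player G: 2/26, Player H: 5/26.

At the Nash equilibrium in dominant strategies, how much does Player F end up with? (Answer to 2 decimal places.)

37.95 hours

Player j's private return per contributed unit is 3.9 × (j's share). Contributing is weakly dominant for j when that share is at least 1/3.9 = 0.2564, and contributing 0 is dominant otherwise.
Only Player E (8/26) clears that bar, contributing 33; the remaining 7 contribute 0. Total contributed: 33.
Player F keeps 33 and receives 3.9 × 33 × 1/26 = 4.95 from the shared-equipment pool, for a payoff of 37.95.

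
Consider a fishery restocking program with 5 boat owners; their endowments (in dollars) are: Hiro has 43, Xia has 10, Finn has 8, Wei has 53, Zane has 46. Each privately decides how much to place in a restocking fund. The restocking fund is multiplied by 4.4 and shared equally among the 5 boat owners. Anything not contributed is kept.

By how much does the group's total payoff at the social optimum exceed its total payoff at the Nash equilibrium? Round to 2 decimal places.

544.00 dollars

The private return per contributed unit is 4.4/5 = 0.8800 < 1 for every player regardless of endowment, so the Nash equilibrium is zero contribution and the group total is Σ E_j = 43 + 10 + 8 + 53 + 46 = 160.
Each contributed unit returns 4.400 to the group, so the social optimum is full contribution by everyone: group total = 4.400 × 160 = 704.00.
Efficiency loss = (4.400 − 1) × 160 = 544.00.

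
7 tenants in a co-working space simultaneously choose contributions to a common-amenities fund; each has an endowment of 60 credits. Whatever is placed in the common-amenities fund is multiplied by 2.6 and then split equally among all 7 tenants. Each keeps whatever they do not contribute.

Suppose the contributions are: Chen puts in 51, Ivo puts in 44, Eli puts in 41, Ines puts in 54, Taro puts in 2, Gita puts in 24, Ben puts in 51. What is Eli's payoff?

118.17 credits

Total contributed: 51 + 44 + 41 + 54 + 2 + 24 + 51 = 267.
Each receives 2.6 × 267 / 7 = 99.17 from the common-amenities fund.
Eli keeps 60 − 41 = 19, so Eli's payoff is 19 + 99.17 = 118.17.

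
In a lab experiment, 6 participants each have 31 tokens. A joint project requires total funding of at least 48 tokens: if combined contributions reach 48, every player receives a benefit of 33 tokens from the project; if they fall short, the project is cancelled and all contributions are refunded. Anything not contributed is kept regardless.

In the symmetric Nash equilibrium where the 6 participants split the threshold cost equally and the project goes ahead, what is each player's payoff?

56 tokens

Equal share of the threshold: 48/6 = 8.
At this profile no one gains by cutting their contribution: any cut drops the total below 48, the project is cancelled, contributions are refunded, and the deviator ends with 31, which is less than 31 − 8 + 33 = 56. Contributing more than 8 just wastes the excess. So contributing exactly 8 is a best response.
Each player's payoff: 31 − 8 + 33 = 56.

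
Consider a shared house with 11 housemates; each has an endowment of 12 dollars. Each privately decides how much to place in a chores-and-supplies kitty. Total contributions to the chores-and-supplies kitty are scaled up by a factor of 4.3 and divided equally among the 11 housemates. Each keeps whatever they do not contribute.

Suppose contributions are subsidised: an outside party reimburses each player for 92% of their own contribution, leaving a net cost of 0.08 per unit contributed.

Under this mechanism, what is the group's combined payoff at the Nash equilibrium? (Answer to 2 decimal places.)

Under the mechanism each unit contributed yields (4.3/11) / 0.08 = 4.8864 back to its contributor per unit of net cost, which exceeds 1, making full contribution the dominant choice for everyone.
So the Nash equilibrium is full contribution by all 11; the group earns 11 × (12 × 0.92 + 4.3 × 12) = 689.04.

689.04 dollars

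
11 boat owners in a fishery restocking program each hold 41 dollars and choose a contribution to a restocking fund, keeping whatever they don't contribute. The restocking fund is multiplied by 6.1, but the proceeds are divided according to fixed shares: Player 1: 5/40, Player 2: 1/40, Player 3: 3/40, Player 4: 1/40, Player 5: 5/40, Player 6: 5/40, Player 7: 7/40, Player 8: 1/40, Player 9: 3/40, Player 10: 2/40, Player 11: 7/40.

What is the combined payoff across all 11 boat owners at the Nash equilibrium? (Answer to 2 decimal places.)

For player j, contributing a unit is worthwhile iff 6.1 × (j's share) ≥ 1, i.e. iff j's share is at least 0.1639.
Player 7 and Player 11 are above the threshold, contributing 41 each; the remaining 9 contribute 0. Total contributed: 82.
The restocking fund pays out 6.1 × 82 = 500.20 in total (split across the unequal shares, but the aggregate is all that matters for the group sum).
The 9 free-riders keep 41 each, adding 369. Group total = 369 + 500.20 = 869.20.

869.20 dollars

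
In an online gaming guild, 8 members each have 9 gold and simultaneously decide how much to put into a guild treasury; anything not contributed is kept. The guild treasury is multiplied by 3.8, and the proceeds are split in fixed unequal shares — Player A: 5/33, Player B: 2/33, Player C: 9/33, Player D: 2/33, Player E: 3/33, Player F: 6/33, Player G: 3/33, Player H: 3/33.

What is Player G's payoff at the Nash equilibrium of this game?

A player with share s gets back 3.8·s per unit contributed, so full contribution is dominant for anyone with s > 1/3.8 = 0.2632 and zero contribution is dominant for anyone below.
The only share above 0.2632 is Player C's 9/33, contributing 9; the remaining 7 contribute 0. Total contributed: 9.
Player G keeps 9 and receives 3.8 × 9 × 3/33 = 3.11 from the guild treasury, for a payoff of 12.11.

12.11 gold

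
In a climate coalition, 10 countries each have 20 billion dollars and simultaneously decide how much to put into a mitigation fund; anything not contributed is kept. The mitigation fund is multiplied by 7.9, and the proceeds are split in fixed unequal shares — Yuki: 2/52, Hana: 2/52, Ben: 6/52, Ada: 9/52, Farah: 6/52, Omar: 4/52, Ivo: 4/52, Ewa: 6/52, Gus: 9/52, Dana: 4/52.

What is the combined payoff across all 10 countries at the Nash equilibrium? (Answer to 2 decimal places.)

Each unit j contributes comes back to j as 7.9 × (j's share), so j prefers to contribute only if that share exceeds 1/7.9 = 0.1266; otherwise keeping the unit dominates.
The shares above 0.1266 belong to Ada and Gus, contributing 20 each; the remaining 8 contribute 0. Total contributed: 40.
The mitigation fund pays out 7.9 × 40 = 316.00 in total (split across the unequal shares, but the aggregate is all that matters for the group sum).
The 8 free-riders keep 20 each, adding 160. Group total = 160 + 316.00 = 476.00.

476.00 billion dollars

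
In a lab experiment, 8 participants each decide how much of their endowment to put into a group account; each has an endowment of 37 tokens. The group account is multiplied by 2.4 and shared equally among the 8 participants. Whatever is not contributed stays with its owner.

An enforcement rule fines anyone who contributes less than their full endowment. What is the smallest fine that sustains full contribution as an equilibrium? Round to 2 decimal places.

Given the others contribute fully, the best deviation is to contribute 0 (any partial contribution still incurs the fine and gives up units whose private return 0.3000 is below 1).
Deviating from 37 to 0 saves 37 tokens but forfeits the deviator's share of the drop in the group account: 2.4/8 × 37 = 11.10.
So the deviation gain is 37 − 11.10 = 25.90, and the fine must be at least 25.90 tokens to wipe it out.

25.90 tokens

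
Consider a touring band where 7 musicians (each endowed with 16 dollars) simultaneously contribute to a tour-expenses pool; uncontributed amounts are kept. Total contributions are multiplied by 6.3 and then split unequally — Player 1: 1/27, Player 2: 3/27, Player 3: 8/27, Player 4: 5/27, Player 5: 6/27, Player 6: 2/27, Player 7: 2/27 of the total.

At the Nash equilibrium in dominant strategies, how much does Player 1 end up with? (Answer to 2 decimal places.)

27.20 dollars

Player j's private return per contributed unit is 6.3 × (j's share). Contributing is weakly dominant for j when that share is at least 1/6.3 = 0.1587, and contributing 0 is dominant otherwise.
Player 3, Player 4 and Player 5 clear that bar, contributing 16 each; the remaining 4 contribute 0. Total contributed: 48.
Player 1 keeps 16 and receives 6.3 × 48 × 1/27 = 11.20 from the tour-expenses pool, for a payoff of 27.20.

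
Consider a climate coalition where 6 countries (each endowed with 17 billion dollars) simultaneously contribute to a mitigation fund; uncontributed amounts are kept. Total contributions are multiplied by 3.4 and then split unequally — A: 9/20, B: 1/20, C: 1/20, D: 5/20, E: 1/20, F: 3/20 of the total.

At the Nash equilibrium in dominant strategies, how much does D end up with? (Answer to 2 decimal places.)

Player j's private return per contributed unit is 3.4 × (j's share). Contributing is weakly dominant for j when that share is at least 1/3.4 = 0.2941, and contributing 0 is dominant otherwise.
The only share above 0.2941 is A's 9/20, contributing 17; the remaining 5 contribute 0. Total contributed: 17.
D keeps 17 and receives 3.4 × 17 × 5/20 = 14.45 from the mitigation fund, for a payoff of 31.45.

31.45 billion dollars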